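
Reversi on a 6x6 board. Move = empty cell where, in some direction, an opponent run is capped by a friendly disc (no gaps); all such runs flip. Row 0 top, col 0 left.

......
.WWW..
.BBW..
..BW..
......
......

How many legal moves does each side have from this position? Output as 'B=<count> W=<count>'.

Answer: B=9 W=5

Derivation:
-- B to move --
(0,0): flips 1 -> legal
(0,1): flips 1 -> legal
(0,2): flips 1 -> legal
(0,3): flips 1 -> legal
(0,4): flips 1 -> legal
(1,0): no bracket -> illegal
(1,4): flips 1 -> legal
(2,0): no bracket -> illegal
(2,4): flips 1 -> legal
(3,4): flips 1 -> legal
(4,2): no bracket -> illegal
(4,3): no bracket -> illegal
(4,4): flips 1 -> legal
B mobility = 9
-- W to move --
(1,0): no bracket -> illegal
(2,0): flips 2 -> legal
(3,0): flips 1 -> legal
(3,1): flips 3 -> legal
(4,1): flips 1 -> legal
(4,2): flips 2 -> legal
(4,3): no bracket -> illegal
W mobility = 5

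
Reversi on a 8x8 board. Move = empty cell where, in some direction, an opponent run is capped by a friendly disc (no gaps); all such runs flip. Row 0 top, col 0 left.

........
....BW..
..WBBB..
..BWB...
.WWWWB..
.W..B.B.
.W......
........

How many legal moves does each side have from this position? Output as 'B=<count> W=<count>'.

Answer: B=10 W=11

Derivation:
-- B to move --
(0,4): no bracket -> illegal
(0,5): flips 1 -> legal
(0,6): flips 1 -> legal
(1,1): no bracket -> illegal
(1,2): flips 1 -> legal
(1,3): no bracket -> illegal
(1,6): flips 1 -> legal
(2,1): flips 1 -> legal
(2,6): no bracket -> illegal
(3,0): no bracket -> illegal
(3,1): no bracket -> illegal
(3,5): no bracket -> illegal
(4,0): flips 4 -> legal
(5,0): flips 1 -> legal
(5,2): flips 2 -> legal
(5,3): flips 2 -> legal
(5,5): no bracket -> illegal
(6,0): flips 3 -> legal
(6,2): no bracket -> illegal
(7,0): no bracket -> illegal
(7,1): no bracket -> illegal
(7,2): no bracket -> illegal
B mobility = 10
-- W to move --
(0,3): no bracket -> illegal
(0,4): flips 3 -> legal
(0,5): flips 3 -> legal
(1,2): no bracket -> illegal
(1,3): flips 2 -> legal
(1,6): flips 2 -> legal
(2,1): flips 1 -> legal
(2,6): flips 3 -> legal
(3,1): flips 1 -> legal
(3,5): flips 2 -> legal
(3,6): no bracket -> illegal
(4,6): flips 1 -> legal
(4,7): no bracket -> illegal
(5,3): no bracket -> illegal
(5,5): no bracket -> illegal
(5,7): no bracket -> illegal
(6,3): no bracket -> illegal
(6,4): flips 1 -> legal
(6,5): flips 1 -> legal
(6,6): no bracket -> illegal
(6,7): no bracket -> illegal
W mobility = 11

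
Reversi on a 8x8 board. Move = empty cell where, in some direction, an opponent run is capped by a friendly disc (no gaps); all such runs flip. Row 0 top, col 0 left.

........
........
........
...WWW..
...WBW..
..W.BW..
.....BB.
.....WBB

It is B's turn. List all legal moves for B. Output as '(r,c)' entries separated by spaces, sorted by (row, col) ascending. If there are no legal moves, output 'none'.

(2,2): flips 1 -> legal
(2,3): no bracket -> illegal
(2,4): flips 1 -> legal
(2,5): flips 3 -> legal
(2,6): flips 1 -> legal
(3,2): flips 1 -> legal
(3,6): flips 1 -> legal
(4,1): no bracket -> illegal
(4,2): flips 1 -> legal
(4,6): flips 1 -> legal
(5,1): no bracket -> illegal
(5,3): no bracket -> illegal
(5,6): flips 1 -> legal
(6,1): no bracket -> illegal
(6,2): no bracket -> illegal
(6,3): no bracket -> illegal
(6,4): no bracket -> illegal
(7,4): flips 1 -> legal

Answer: (2,2) (2,4) (2,5) (2,6) (3,2) (3,6) (4,2) (4,6) (5,6) (7,4)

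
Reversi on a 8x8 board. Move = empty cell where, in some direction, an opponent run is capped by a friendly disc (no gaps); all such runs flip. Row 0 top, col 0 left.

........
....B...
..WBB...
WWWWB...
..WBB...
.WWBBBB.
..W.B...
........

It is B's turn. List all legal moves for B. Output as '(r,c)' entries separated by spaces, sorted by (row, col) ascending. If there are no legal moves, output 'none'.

Answer: (1,1) (2,0) (2,1) (4,1) (5,0) (6,0) (6,1) (7,1)

Derivation:
(1,1): flips 2 -> legal
(1,2): no bracket -> illegal
(1,3): no bracket -> illegal
(2,0): flips 2 -> legal
(2,1): flips 2 -> legal
(4,0): no bracket -> illegal
(4,1): flips 2 -> legal
(5,0): flips 2 -> legal
(6,0): flips 3 -> legal
(6,1): flips 1 -> legal
(6,3): no bracket -> illegal
(7,1): flips 1 -> legal
(7,2): no bracket -> illegal
(7,3): no bracket -> illegal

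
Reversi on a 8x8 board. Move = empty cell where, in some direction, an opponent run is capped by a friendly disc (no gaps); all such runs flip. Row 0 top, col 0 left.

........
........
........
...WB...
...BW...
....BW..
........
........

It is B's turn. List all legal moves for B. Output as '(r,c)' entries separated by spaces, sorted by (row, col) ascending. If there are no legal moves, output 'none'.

(2,2): no bracket -> illegal
(2,3): flips 1 -> legal
(2,4): no bracket -> illegal
(3,2): flips 1 -> legal
(3,5): no bracket -> illegal
(4,2): no bracket -> illegal
(4,5): flips 1 -> legal
(4,6): no bracket -> illegal
(5,3): no bracket -> illegal
(5,6): flips 1 -> legal
(6,4): no bracket -> illegal
(6,5): no bracket -> illegal
(6,6): no bracket -> illegal

Answer: (2,3) (3,2) (4,5) (5,6)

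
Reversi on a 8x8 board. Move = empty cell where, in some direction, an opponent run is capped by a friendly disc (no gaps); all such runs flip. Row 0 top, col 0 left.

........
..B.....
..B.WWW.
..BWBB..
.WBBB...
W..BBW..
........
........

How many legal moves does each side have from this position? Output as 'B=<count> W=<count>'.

Answer: B=9 W=11

Derivation:
-- B to move --
(1,3): flips 1 -> legal
(1,4): flips 1 -> legal
(1,5): flips 3 -> legal
(1,6): flips 1 -> legal
(1,7): flips 1 -> legal
(2,3): flips 1 -> legal
(2,7): no bracket -> illegal
(3,0): no bracket -> illegal
(3,1): no bracket -> illegal
(3,6): no bracket -> illegal
(3,7): no bracket -> illegal
(4,0): flips 1 -> legal
(4,5): no bracket -> illegal
(4,6): no bracket -> illegal
(5,1): no bracket -> illegal
(5,2): no bracket -> illegal
(5,6): flips 1 -> legal
(6,0): no bracket -> illegal
(6,1): no bracket -> illegal
(6,4): no bracket -> illegal
(6,5): no bracket -> illegal
(6,6): flips 1 -> legal
B mobility = 9
-- W to move --
(0,1): no bracket -> illegal
(0,2): no bracket -> illegal
(0,3): no bracket -> illegal
(1,1): flips 1 -> legal
(1,3): no bracket -> illegal
(2,1): no bracket -> illegal
(2,3): flips 1 -> legal
(3,1): flips 1 -> legal
(3,6): flips 2 -> legal
(4,5): flips 4 -> legal
(4,6): flips 1 -> legal
(5,1): flips 1 -> legal
(5,2): flips 4 -> legal
(6,2): flips 3 -> legal
(6,3): flips 2 -> legal
(6,4): flips 3 -> legal
(6,5): no bracket -> illegal
W mobility = 11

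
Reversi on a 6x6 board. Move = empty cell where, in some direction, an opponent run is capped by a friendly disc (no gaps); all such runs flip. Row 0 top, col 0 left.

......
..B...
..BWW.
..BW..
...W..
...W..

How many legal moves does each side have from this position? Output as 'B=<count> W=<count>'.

Answer: B=5 W=5

Derivation:
-- B to move --
(1,3): no bracket -> illegal
(1,4): flips 1 -> legal
(1,5): no bracket -> illegal
(2,5): flips 2 -> legal
(3,4): flips 2 -> legal
(3,5): no bracket -> illegal
(4,2): no bracket -> illegal
(4,4): flips 1 -> legal
(5,2): no bracket -> illegal
(5,4): flips 1 -> legal
B mobility = 5
-- W to move --
(0,1): flips 1 -> legal
(0,2): no bracket -> illegal
(0,3): no bracket -> illegal
(1,1): flips 1 -> legal
(1,3): no bracket -> illegal
(2,1): flips 2 -> legal
(3,1): flips 1 -> legal
(4,1): flips 1 -> legal
(4,2): no bracket -> illegal
W mobility = 5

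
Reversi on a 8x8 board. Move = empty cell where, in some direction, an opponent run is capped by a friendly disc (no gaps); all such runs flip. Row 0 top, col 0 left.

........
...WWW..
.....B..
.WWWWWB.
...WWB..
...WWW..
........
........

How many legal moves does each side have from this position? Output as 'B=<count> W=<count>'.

-- B to move --
(0,2): no bracket -> illegal
(0,3): flips 1 -> legal
(0,4): no bracket -> illegal
(0,5): flips 1 -> legal
(0,6): no bracket -> illegal
(1,2): no bracket -> illegal
(1,6): no bracket -> illegal
(2,0): no bracket -> illegal
(2,1): no bracket -> illegal
(2,2): no bracket -> illegal
(2,3): flips 1 -> legal
(2,4): no bracket -> illegal
(2,6): no bracket -> illegal
(3,0): flips 5 -> legal
(4,0): no bracket -> illegal
(4,1): no bracket -> illegal
(4,2): flips 2 -> legal
(4,6): no bracket -> illegal
(5,2): flips 2 -> legal
(5,6): no bracket -> illegal
(6,2): no bracket -> illegal
(6,3): flips 1 -> legal
(6,4): no bracket -> illegal
(6,5): flips 1 -> legal
(6,6): no bracket -> illegal
B mobility = 8
-- W to move --
(1,6): flips 1 -> legal
(2,4): no bracket -> illegal
(2,6): no bracket -> illegal
(2,7): flips 2 -> legal
(3,7): flips 1 -> legal
(4,6): flips 1 -> legal
(4,7): flips 2 -> legal
(5,6): flips 1 -> legal
W mobility = 6

Answer: B=8 W=6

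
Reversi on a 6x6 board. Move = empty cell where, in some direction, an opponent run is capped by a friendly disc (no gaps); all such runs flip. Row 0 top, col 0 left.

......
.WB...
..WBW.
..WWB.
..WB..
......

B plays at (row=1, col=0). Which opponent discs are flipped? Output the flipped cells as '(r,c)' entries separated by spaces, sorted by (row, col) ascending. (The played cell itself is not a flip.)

Dir NW: edge -> no flip
Dir N: first cell '.' (not opp) -> no flip
Dir NE: first cell '.' (not opp) -> no flip
Dir W: edge -> no flip
Dir E: opp run (1,1) capped by B -> flip
Dir SW: edge -> no flip
Dir S: first cell '.' (not opp) -> no flip
Dir SE: first cell '.' (not opp) -> no flip

Answer: (1,1)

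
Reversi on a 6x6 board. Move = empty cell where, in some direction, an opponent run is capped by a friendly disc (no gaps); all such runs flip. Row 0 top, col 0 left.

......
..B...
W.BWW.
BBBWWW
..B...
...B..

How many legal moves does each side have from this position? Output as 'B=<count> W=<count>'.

Answer: B=6 W=6

Derivation:
-- B to move --
(1,0): flips 1 -> legal
(1,1): no bracket -> illegal
(1,3): no bracket -> illegal
(1,4): flips 1 -> legal
(1,5): flips 2 -> legal
(2,1): no bracket -> illegal
(2,5): flips 2 -> legal
(4,3): no bracket -> illegal
(4,4): flips 1 -> legal
(4,5): flips 2 -> legal
B mobility = 6
-- W to move --
(0,1): flips 1 -> legal
(0,2): no bracket -> illegal
(0,3): no bracket -> illegal
(1,1): flips 1 -> legal
(1,3): no bracket -> illegal
(2,1): flips 1 -> legal
(4,0): flips 1 -> legal
(4,1): flips 1 -> legal
(4,3): no bracket -> illegal
(4,4): no bracket -> illegal
(5,1): flips 1 -> legal
(5,2): no bracket -> illegal
(5,4): no bracket -> illegal
W mobility = 6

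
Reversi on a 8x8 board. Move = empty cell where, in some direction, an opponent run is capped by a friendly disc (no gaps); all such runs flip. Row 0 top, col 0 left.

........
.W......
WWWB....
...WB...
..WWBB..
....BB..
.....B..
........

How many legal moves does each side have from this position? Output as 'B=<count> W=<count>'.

-- B to move --
(0,0): flips 3 -> legal
(0,1): no bracket -> illegal
(0,2): no bracket -> illegal
(1,0): no bracket -> illegal
(1,2): no bracket -> illegal
(1,3): no bracket -> illegal
(2,4): no bracket -> illegal
(3,0): no bracket -> illegal
(3,1): no bracket -> illegal
(3,2): flips 2 -> legal
(4,1): flips 2 -> legal
(5,1): no bracket -> illegal
(5,2): flips 1 -> legal
(5,3): flips 2 -> legal
B mobility = 5
-- W to move --
(1,2): no bracket -> illegal
(1,3): flips 1 -> legal
(1,4): no bracket -> illegal
(2,4): flips 1 -> legal
(2,5): flips 1 -> legal
(3,2): no bracket -> illegal
(3,5): flips 1 -> legal
(3,6): no bracket -> illegal
(4,6): flips 2 -> legal
(5,3): no bracket -> illegal
(5,6): no bracket -> illegal
(6,3): no bracket -> illegal
(6,4): no bracket -> illegal
(6,6): flips 2 -> legal
(7,4): no bracket -> illegal
(7,5): no bracket -> illegal
(7,6): flips 2 -> legal
W mobility = 7

Answer: B=5 W=7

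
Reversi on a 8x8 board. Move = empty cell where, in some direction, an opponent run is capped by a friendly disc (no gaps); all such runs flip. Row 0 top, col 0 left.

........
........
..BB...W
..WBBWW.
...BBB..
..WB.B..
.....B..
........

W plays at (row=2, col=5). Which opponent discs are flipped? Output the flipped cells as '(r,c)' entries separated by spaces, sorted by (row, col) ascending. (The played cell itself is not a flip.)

Dir NW: first cell '.' (not opp) -> no flip
Dir N: first cell '.' (not opp) -> no flip
Dir NE: first cell '.' (not opp) -> no flip
Dir W: first cell '.' (not opp) -> no flip
Dir E: first cell '.' (not opp) -> no flip
Dir SW: opp run (3,4) (4,3) capped by W -> flip
Dir S: first cell 'W' (not opp) -> no flip
Dir SE: first cell 'W' (not opp) -> no flip

Answer: (3,4) (4,3)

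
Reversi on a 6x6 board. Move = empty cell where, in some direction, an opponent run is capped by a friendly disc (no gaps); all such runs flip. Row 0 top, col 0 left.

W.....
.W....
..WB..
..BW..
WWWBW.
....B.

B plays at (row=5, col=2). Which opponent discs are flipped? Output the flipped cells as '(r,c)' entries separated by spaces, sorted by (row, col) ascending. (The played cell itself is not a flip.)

Answer: (4,2)

Derivation:
Dir NW: opp run (4,1), next='.' -> no flip
Dir N: opp run (4,2) capped by B -> flip
Dir NE: first cell 'B' (not opp) -> no flip
Dir W: first cell '.' (not opp) -> no flip
Dir E: first cell '.' (not opp) -> no flip
Dir SW: edge -> no flip
Dir S: edge -> no flip
Dir SE: edge -> no flip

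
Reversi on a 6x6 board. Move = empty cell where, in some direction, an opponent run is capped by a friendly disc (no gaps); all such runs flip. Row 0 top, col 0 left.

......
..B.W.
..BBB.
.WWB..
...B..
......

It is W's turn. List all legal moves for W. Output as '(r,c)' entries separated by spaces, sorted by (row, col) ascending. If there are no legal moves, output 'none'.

(0,1): no bracket -> illegal
(0,2): flips 2 -> legal
(0,3): no bracket -> illegal
(1,1): no bracket -> illegal
(1,3): flips 1 -> legal
(1,5): no bracket -> illegal
(2,1): no bracket -> illegal
(2,5): no bracket -> illegal
(3,4): flips 2 -> legal
(3,5): no bracket -> illegal
(4,2): no bracket -> illegal
(4,4): no bracket -> illegal
(5,2): no bracket -> illegal
(5,3): no bracket -> illegal
(5,4): flips 1 -> legal

Answer: (0,2) (1,3) (3,4) (5,4)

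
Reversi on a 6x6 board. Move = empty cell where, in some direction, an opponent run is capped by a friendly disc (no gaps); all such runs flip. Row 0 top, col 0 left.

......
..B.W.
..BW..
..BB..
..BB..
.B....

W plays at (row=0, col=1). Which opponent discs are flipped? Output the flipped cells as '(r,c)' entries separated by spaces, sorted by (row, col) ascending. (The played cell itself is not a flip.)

Answer: (1,2)

Derivation:
Dir NW: edge -> no flip
Dir N: edge -> no flip
Dir NE: edge -> no flip
Dir W: first cell '.' (not opp) -> no flip
Dir E: first cell '.' (not opp) -> no flip
Dir SW: first cell '.' (not opp) -> no flip
Dir S: first cell '.' (not opp) -> no flip
Dir SE: opp run (1,2) capped by W -> flip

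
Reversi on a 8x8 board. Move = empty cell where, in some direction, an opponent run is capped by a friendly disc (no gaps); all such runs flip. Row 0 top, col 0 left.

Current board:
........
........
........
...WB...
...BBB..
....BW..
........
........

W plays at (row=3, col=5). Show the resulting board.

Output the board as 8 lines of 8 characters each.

Place W at (3,5); scan 8 dirs for brackets.
Dir NW: first cell '.' (not opp) -> no flip
Dir N: first cell '.' (not opp) -> no flip
Dir NE: first cell '.' (not opp) -> no flip
Dir W: opp run (3,4) capped by W -> flip
Dir E: first cell '.' (not opp) -> no flip
Dir SW: opp run (4,4), next='.' -> no flip
Dir S: opp run (4,5) capped by W -> flip
Dir SE: first cell '.' (not opp) -> no flip
All flips: (3,4) (4,5)

Answer: ........
........
........
...WWW..
...BBW..
....BW..
........
........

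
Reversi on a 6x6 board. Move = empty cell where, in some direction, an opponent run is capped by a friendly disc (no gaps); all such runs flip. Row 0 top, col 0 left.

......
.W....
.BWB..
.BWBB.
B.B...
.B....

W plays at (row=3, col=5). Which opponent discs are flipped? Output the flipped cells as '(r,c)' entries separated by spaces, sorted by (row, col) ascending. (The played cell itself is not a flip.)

Answer: (3,3) (3,4)

Derivation:
Dir NW: first cell '.' (not opp) -> no flip
Dir N: first cell '.' (not opp) -> no flip
Dir NE: edge -> no flip
Dir W: opp run (3,4) (3,3) capped by W -> flip
Dir E: edge -> no flip
Dir SW: first cell '.' (not opp) -> no flip
Dir S: first cell '.' (not opp) -> no flip
Dir SE: edge -> no flip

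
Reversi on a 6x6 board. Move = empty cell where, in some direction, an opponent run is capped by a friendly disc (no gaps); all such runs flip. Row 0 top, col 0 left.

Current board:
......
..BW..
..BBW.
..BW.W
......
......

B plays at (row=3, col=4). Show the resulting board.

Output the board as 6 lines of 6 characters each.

Answer: ......
..BW..
..BBW.
..BBBW
......
......

Derivation:
Place B at (3,4); scan 8 dirs for brackets.
Dir NW: first cell 'B' (not opp) -> no flip
Dir N: opp run (2,4), next='.' -> no flip
Dir NE: first cell '.' (not opp) -> no flip
Dir W: opp run (3,3) capped by B -> flip
Dir E: opp run (3,5), next=edge -> no flip
Dir SW: first cell '.' (not opp) -> no flip
Dir S: first cell '.' (not opp) -> no flip
Dir SE: first cell '.' (not opp) -> no flip
All flips: (3,3)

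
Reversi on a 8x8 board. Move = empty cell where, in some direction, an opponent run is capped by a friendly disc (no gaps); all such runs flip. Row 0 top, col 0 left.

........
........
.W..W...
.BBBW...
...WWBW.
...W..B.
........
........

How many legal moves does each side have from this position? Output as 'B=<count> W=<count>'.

Answer: B=11 W=7

Derivation:
-- B to move --
(1,0): flips 1 -> legal
(1,1): flips 1 -> legal
(1,2): no bracket -> illegal
(1,3): no bracket -> illegal
(1,4): no bracket -> illegal
(1,5): flips 1 -> legal
(2,0): no bracket -> illegal
(2,2): no bracket -> illegal
(2,3): flips 1 -> legal
(2,5): no bracket -> illegal
(3,0): no bracket -> illegal
(3,5): flips 1 -> legal
(3,6): flips 1 -> legal
(3,7): no bracket -> illegal
(4,2): flips 2 -> legal
(4,7): flips 1 -> legal
(5,2): no bracket -> illegal
(5,4): flips 1 -> legal
(5,5): flips 1 -> legal
(5,7): no bracket -> illegal
(6,2): no bracket -> illegal
(6,3): flips 2 -> legal
(6,4): no bracket -> illegal
B mobility = 11
-- W to move --
(2,0): no bracket -> illegal
(2,2): flips 1 -> legal
(2,3): flips 1 -> legal
(3,0): flips 3 -> legal
(3,5): no bracket -> illegal
(3,6): no bracket -> illegal
(4,0): no bracket -> illegal
(4,1): flips 1 -> legal
(4,2): flips 1 -> legal
(4,7): no bracket -> illegal
(5,4): no bracket -> illegal
(5,5): no bracket -> illegal
(5,7): no bracket -> illegal
(6,5): no bracket -> illegal
(6,6): flips 1 -> legal
(6,7): flips 2 -> legal
W mobility = 7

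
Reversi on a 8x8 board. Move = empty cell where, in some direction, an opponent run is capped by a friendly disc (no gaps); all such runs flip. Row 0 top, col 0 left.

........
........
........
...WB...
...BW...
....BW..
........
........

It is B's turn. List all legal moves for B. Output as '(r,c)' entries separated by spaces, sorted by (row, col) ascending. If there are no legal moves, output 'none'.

Answer: (2,3) (3,2) (4,5) (5,6)

Derivation:
(2,2): no bracket -> illegal
(2,3): flips 1 -> legal
(2,4): no bracket -> illegal
(3,2): flips 1 -> legal
(3,5): no bracket -> illegal
(4,2): no bracket -> illegal
(4,5): flips 1 -> legal
(4,6): no bracket -> illegal
(5,3): no bracket -> illegal
(5,6): flips 1 -> legal
(6,4): no bracket -> illegal
(6,5): no bracket -> illegal
(6,6): no bracket -> illegal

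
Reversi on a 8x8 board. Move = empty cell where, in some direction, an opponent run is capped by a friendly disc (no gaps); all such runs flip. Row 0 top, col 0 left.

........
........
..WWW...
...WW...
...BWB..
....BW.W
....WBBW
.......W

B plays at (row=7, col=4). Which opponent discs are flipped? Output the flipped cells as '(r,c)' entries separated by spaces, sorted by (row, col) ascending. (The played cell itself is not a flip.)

Dir NW: first cell '.' (not opp) -> no flip
Dir N: opp run (6,4) capped by B -> flip
Dir NE: first cell 'B' (not opp) -> no flip
Dir W: first cell '.' (not opp) -> no flip
Dir E: first cell '.' (not opp) -> no flip
Dir SW: edge -> no flip
Dir S: edge -> no flip
Dir SE: edge -> no flip

Answer: (6,4)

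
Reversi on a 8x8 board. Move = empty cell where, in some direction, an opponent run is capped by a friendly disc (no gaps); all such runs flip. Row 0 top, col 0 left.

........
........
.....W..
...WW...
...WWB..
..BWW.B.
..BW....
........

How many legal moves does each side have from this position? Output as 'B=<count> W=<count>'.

Answer: B=8 W=7

Derivation:
-- B to move --
(1,4): no bracket -> illegal
(1,5): no bracket -> illegal
(1,6): flips 3 -> legal
(2,2): no bracket -> illegal
(2,3): flips 1 -> legal
(2,4): no bracket -> illegal
(2,6): no bracket -> illegal
(3,2): no bracket -> illegal
(3,5): flips 2 -> legal
(3,6): no bracket -> illegal
(4,2): flips 2 -> legal
(5,5): flips 2 -> legal
(6,4): flips 1 -> legal
(6,5): no bracket -> illegal
(7,2): flips 2 -> legal
(7,3): no bracket -> illegal
(7,4): flips 1 -> legal
B mobility = 8
-- W to move --
(3,5): no bracket -> illegal
(3,6): flips 1 -> legal
(4,1): flips 1 -> legal
(4,2): no bracket -> illegal
(4,6): flips 1 -> legal
(4,7): no bracket -> illegal
(5,1): flips 1 -> legal
(5,5): no bracket -> illegal
(5,7): no bracket -> illegal
(6,1): flips 2 -> legal
(6,5): no bracket -> illegal
(6,6): no bracket -> illegal
(6,7): flips 2 -> legal
(7,1): flips 1 -> legal
(7,2): no bracket -> illegal
(7,3): no bracket -> illegal
W mobility = 7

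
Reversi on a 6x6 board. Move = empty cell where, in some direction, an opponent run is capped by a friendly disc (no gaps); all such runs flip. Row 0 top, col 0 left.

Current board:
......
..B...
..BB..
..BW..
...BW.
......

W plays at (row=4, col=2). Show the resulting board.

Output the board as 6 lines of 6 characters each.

Answer: ......
..B...
..BB..
..BW..
..WWW.
......

Derivation:
Place W at (4,2); scan 8 dirs for brackets.
Dir NW: first cell '.' (not opp) -> no flip
Dir N: opp run (3,2) (2,2) (1,2), next='.' -> no flip
Dir NE: first cell 'W' (not opp) -> no flip
Dir W: first cell '.' (not opp) -> no flip
Dir E: opp run (4,3) capped by W -> flip
Dir SW: first cell '.' (not opp) -> no flip
Dir S: first cell '.' (not opp) -> no flip
Dir SE: first cell '.' (not opp) -> no flip
All flips: (4,3)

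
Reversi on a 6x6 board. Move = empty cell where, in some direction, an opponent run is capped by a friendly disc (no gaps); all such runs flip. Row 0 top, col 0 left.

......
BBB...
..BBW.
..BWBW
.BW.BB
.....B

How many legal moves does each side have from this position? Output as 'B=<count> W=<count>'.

-- B to move --
(1,3): no bracket -> illegal
(1,4): flips 1 -> legal
(1,5): no bracket -> illegal
(2,5): flips 2 -> legal
(3,1): no bracket -> illegal
(4,3): flips 2 -> legal
(5,1): no bracket -> illegal
(5,2): flips 1 -> legal
(5,3): no bracket -> illegal
B mobility = 4
-- W to move --
(0,0): flips 2 -> legal
(0,1): no bracket -> illegal
(0,2): flips 3 -> legal
(0,3): no bracket -> illegal
(1,3): flips 1 -> legal
(1,4): no bracket -> illegal
(2,0): no bracket -> illegal
(2,1): flips 2 -> legal
(2,5): no bracket -> illegal
(3,0): no bracket -> illegal
(3,1): flips 1 -> legal
(4,0): flips 1 -> legal
(4,3): no bracket -> illegal
(5,0): no bracket -> illegal
(5,1): no bracket -> illegal
(5,2): no bracket -> illegal
(5,3): flips 1 -> legal
(5,4): flips 2 -> legal
W mobility = 8

Answer: B=4 W=8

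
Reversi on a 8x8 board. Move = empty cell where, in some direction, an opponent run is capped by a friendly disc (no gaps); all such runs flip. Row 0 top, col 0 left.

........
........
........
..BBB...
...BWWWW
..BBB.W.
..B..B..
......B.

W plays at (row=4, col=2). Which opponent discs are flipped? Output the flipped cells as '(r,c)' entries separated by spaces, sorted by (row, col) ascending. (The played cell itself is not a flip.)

Dir NW: first cell '.' (not opp) -> no flip
Dir N: opp run (3,2), next='.' -> no flip
Dir NE: opp run (3,3), next='.' -> no flip
Dir W: first cell '.' (not opp) -> no flip
Dir E: opp run (4,3) capped by W -> flip
Dir SW: first cell '.' (not opp) -> no flip
Dir S: opp run (5,2) (6,2), next='.' -> no flip
Dir SE: opp run (5,3), next='.' -> no flip

Answer: (4,3)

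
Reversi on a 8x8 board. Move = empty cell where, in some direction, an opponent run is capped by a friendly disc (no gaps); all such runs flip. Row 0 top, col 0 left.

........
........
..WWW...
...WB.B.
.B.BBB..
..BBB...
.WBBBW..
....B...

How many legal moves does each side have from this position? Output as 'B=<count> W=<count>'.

-- B to move --
(1,1): flips 2 -> legal
(1,2): flips 1 -> legal
(1,3): flips 2 -> legal
(1,4): flips 1 -> legal
(1,5): no bracket -> illegal
(2,1): no bracket -> illegal
(2,5): no bracket -> illegal
(3,1): no bracket -> illegal
(3,2): flips 1 -> legal
(3,5): no bracket -> illegal
(4,2): no bracket -> illegal
(5,0): no bracket -> illegal
(5,1): no bracket -> illegal
(5,5): no bracket -> illegal
(5,6): flips 1 -> legal
(6,0): flips 1 -> legal
(6,6): flips 1 -> legal
(7,0): flips 1 -> legal
(7,1): no bracket -> illegal
(7,2): no bracket -> illegal
(7,5): no bracket -> illegal
(7,6): flips 1 -> legal
B mobility = 10
-- W to move --
(2,5): flips 3 -> legal
(2,6): no bracket -> illegal
(2,7): no bracket -> illegal
(3,0): no bracket -> illegal
(3,1): no bracket -> illegal
(3,2): flips 2 -> legal
(3,5): flips 1 -> legal
(3,7): no bracket -> illegal
(4,0): no bracket -> illegal
(4,2): no bracket -> illegal
(4,6): no bracket -> illegal
(4,7): no bracket -> illegal
(5,0): no bracket -> illegal
(5,1): no bracket -> illegal
(5,5): flips 1 -> legal
(5,6): flips 2 -> legal
(7,1): no bracket -> illegal
(7,2): no bracket -> illegal
(7,3): flips 3 -> legal
(7,5): no bracket -> illegal
W mobility = 6

Answer: B=10 W=6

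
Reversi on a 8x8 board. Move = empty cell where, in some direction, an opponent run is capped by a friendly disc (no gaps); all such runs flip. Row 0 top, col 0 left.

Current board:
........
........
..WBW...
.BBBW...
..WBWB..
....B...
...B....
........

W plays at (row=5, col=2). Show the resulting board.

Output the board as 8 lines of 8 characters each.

Answer: ........
........
..WBW...
.BBBW...
..WWWB..
..W.B...
...B....
........

Derivation:
Place W at (5,2); scan 8 dirs for brackets.
Dir NW: first cell '.' (not opp) -> no flip
Dir N: first cell 'W' (not opp) -> no flip
Dir NE: opp run (4,3) capped by W -> flip
Dir W: first cell '.' (not opp) -> no flip
Dir E: first cell '.' (not opp) -> no flip
Dir SW: first cell '.' (not opp) -> no flip
Dir S: first cell '.' (not opp) -> no flip
Dir SE: opp run (6,3), next='.' -> no flip
All flips: (4,3)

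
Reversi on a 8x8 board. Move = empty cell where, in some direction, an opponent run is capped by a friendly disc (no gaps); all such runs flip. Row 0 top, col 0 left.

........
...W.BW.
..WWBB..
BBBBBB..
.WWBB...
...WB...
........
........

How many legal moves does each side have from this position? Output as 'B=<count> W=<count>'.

Answer: B=16 W=10

Derivation:
-- B to move --
(0,2): flips 1 -> legal
(0,3): flips 2 -> legal
(0,4): flips 2 -> legal
(0,5): no bracket -> illegal
(0,6): no bracket -> illegal
(0,7): flips 1 -> legal
(1,1): flips 1 -> legal
(1,2): flips 2 -> legal
(1,4): flips 1 -> legal
(1,7): flips 1 -> legal
(2,1): flips 2 -> legal
(2,6): no bracket -> illegal
(2,7): no bracket -> illegal
(4,0): flips 2 -> legal
(5,0): flips 1 -> legal
(5,1): flips 2 -> legal
(5,2): flips 3 -> legal
(6,2): flips 1 -> legal
(6,3): flips 1 -> legal
(6,4): flips 2 -> legal
B mobility = 16
-- W to move --
(0,4): no bracket -> illegal
(0,5): no bracket -> illegal
(0,6): flips 3 -> legal
(1,4): flips 1 -> legal
(2,0): flips 1 -> legal
(2,1): flips 1 -> legal
(2,6): flips 4 -> legal
(3,6): no bracket -> illegal
(4,0): flips 1 -> legal
(4,5): flips 3 -> legal
(4,6): flips 2 -> legal
(5,2): flips 3 -> legal
(5,5): flips 3 -> legal
(6,3): no bracket -> illegal
(6,4): no bracket -> illegal
(6,5): no bracket -> illegal
W mobility = 10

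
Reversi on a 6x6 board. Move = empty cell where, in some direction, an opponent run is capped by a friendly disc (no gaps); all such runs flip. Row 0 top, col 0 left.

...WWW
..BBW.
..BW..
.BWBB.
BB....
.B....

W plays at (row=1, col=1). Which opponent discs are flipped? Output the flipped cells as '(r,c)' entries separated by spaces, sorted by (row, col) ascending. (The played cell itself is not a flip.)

Answer: (1,2) (1,3)

Derivation:
Dir NW: first cell '.' (not opp) -> no flip
Dir N: first cell '.' (not opp) -> no flip
Dir NE: first cell '.' (not opp) -> no flip
Dir W: first cell '.' (not opp) -> no flip
Dir E: opp run (1,2) (1,3) capped by W -> flip
Dir SW: first cell '.' (not opp) -> no flip
Dir S: first cell '.' (not opp) -> no flip
Dir SE: opp run (2,2) (3,3), next='.' -> no flip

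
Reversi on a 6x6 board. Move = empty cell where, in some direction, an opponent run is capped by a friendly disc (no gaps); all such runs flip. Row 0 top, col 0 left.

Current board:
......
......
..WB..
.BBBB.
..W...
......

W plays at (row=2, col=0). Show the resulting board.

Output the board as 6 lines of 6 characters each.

Answer: ......
......
W.WB..
.WBBB.
..W...
......

Derivation:
Place W at (2,0); scan 8 dirs for brackets.
Dir NW: edge -> no flip
Dir N: first cell '.' (not opp) -> no flip
Dir NE: first cell '.' (not opp) -> no flip
Dir W: edge -> no flip
Dir E: first cell '.' (not opp) -> no flip
Dir SW: edge -> no flip
Dir S: first cell '.' (not opp) -> no flip
Dir SE: opp run (3,1) capped by W -> flip
All flips: (3,1)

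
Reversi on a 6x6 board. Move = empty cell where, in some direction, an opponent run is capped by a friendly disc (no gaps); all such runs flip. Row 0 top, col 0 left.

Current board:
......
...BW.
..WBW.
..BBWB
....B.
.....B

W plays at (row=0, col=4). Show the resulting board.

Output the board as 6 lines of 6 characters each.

Answer: ....W.
...WW.
..WBW.
..BBWB
....B.
.....B

Derivation:
Place W at (0,4); scan 8 dirs for brackets.
Dir NW: edge -> no flip
Dir N: edge -> no flip
Dir NE: edge -> no flip
Dir W: first cell '.' (not opp) -> no flip
Dir E: first cell '.' (not opp) -> no flip
Dir SW: opp run (1,3) capped by W -> flip
Dir S: first cell 'W' (not opp) -> no flip
Dir SE: first cell '.' (not opp) -> no flip
All flips: (1,3)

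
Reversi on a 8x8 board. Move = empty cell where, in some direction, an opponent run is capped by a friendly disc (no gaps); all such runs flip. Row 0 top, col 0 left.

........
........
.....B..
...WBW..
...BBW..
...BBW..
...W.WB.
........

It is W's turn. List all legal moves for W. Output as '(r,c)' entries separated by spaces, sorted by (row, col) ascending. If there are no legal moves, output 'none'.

(1,4): no bracket -> illegal
(1,5): flips 1 -> legal
(1,6): no bracket -> illegal
(2,3): flips 1 -> legal
(2,4): no bracket -> illegal
(2,6): no bracket -> illegal
(3,2): flips 2 -> legal
(3,6): no bracket -> illegal
(4,2): flips 2 -> legal
(5,2): flips 2 -> legal
(5,6): no bracket -> illegal
(5,7): no bracket -> illegal
(6,2): flips 2 -> legal
(6,4): no bracket -> illegal
(6,7): flips 1 -> legal
(7,5): no bracket -> illegal
(7,6): no bracket -> illegal
(7,7): flips 1 -> legal

Answer: (1,5) (2,3) (3,2) (4,2) (5,2) (6,2) (6,7) (7,7)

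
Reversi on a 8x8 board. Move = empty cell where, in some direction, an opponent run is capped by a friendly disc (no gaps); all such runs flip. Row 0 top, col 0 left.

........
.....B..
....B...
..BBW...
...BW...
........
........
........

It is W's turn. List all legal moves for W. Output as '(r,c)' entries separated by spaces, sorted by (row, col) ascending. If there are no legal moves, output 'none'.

(0,4): no bracket -> illegal
(0,5): no bracket -> illegal
(0,6): no bracket -> illegal
(1,3): no bracket -> illegal
(1,4): flips 1 -> legal
(1,6): no bracket -> illegal
(2,1): no bracket -> illegal
(2,2): flips 1 -> legal
(2,3): no bracket -> illegal
(2,5): no bracket -> illegal
(2,6): no bracket -> illegal
(3,1): flips 2 -> legal
(3,5): no bracket -> illegal
(4,1): no bracket -> illegal
(4,2): flips 1 -> legal
(5,2): flips 1 -> legal
(5,3): no bracket -> illegal
(5,4): no bracket -> illegal

Answer: (1,4) (2,2) (3,1) (4,2) (5,2)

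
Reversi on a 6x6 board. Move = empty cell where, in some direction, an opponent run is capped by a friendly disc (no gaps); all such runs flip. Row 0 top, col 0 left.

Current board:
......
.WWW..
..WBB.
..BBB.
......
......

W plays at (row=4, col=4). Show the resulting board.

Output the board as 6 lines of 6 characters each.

Answer: ......
.WWW..
..WBB.
..BWB.
....W.
......

Derivation:
Place W at (4,4); scan 8 dirs for brackets.
Dir NW: opp run (3,3) capped by W -> flip
Dir N: opp run (3,4) (2,4), next='.' -> no flip
Dir NE: first cell '.' (not opp) -> no flip
Dir W: first cell '.' (not opp) -> no flip
Dir E: first cell '.' (not opp) -> no flip
Dir SW: first cell '.' (not opp) -> no flip
Dir S: first cell '.' (not opp) -> no flip
Dir SE: first cell '.' (not opp) -> no flip
All flips: (3,3)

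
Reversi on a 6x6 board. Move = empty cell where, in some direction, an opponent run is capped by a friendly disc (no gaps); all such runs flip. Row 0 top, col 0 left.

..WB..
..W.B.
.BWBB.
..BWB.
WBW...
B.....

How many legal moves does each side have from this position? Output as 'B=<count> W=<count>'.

Answer: B=5 W=9

Derivation:
-- B to move --
(0,1): flips 2 -> legal
(1,1): no bracket -> illegal
(1,3): no bracket -> illegal
(3,0): flips 1 -> legal
(3,1): no bracket -> illegal
(4,3): flips 2 -> legal
(4,4): no bracket -> illegal
(5,1): flips 2 -> legal
(5,2): flips 1 -> legal
(5,3): no bracket -> illegal
B mobility = 5
-- W to move --
(0,4): flips 1 -> legal
(0,5): no bracket -> illegal
(1,0): no bracket -> illegal
(1,1): no bracket -> illegal
(1,3): flips 1 -> legal
(1,5): flips 1 -> legal
(2,0): flips 1 -> legal
(2,5): flips 2 -> legal
(3,0): flips 1 -> legal
(3,1): flips 1 -> legal
(3,5): flips 1 -> legal
(4,3): no bracket -> illegal
(4,4): no bracket -> illegal
(4,5): flips 2 -> legal
(5,1): no bracket -> illegal
(5,2): no bracket -> illegal
W mobility = 9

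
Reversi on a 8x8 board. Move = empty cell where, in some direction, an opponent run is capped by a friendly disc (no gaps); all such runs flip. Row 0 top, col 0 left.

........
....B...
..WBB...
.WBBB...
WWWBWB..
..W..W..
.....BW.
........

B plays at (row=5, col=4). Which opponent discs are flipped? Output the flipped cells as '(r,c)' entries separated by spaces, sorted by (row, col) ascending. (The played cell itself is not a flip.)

Dir NW: first cell 'B' (not opp) -> no flip
Dir N: opp run (4,4) capped by B -> flip
Dir NE: first cell 'B' (not opp) -> no flip
Dir W: first cell '.' (not opp) -> no flip
Dir E: opp run (5,5), next='.' -> no flip
Dir SW: first cell '.' (not opp) -> no flip
Dir S: first cell '.' (not opp) -> no flip
Dir SE: first cell 'B' (not opp) -> no flip

Answer: (4,4)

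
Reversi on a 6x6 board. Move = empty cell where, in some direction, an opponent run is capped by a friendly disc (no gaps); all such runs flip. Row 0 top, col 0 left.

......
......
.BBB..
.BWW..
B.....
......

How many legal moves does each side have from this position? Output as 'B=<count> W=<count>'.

Answer: B=5 W=6

Derivation:
-- B to move --
(2,4): no bracket -> illegal
(3,4): flips 2 -> legal
(4,1): flips 1 -> legal
(4,2): flips 1 -> legal
(4,3): flips 2 -> legal
(4,4): flips 1 -> legal
B mobility = 5
-- W to move --
(1,0): flips 1 -> legal
(1,1): flips 1 -> legal
(1,2): flips 1 -> legal
(1,3): flips 1 -> legal
(1,4): flips 1 -> legal
(2,0): no bracket -> illegal
(2,4): no bracket -> illegal
(3,0): flips 1 -> legal
(3,4): no bracket -> illegal
(4,1): no bracket -> illegal
(4,2): no bracket -> illegal
(5,0): no bracket -> illegal
(5,1): no bracket -> illegal
W mobility = 6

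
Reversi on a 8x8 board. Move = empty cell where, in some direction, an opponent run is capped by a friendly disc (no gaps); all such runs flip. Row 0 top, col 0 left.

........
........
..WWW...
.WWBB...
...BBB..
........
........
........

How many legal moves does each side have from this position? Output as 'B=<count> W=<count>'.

Answer: B=7 W=6

Derivation:
-- B to move --
(1,1): flips 1 -> legal
(1,2): flips 1 -> legal
(1,3): flips 1 -> legal
(1,4): flips 1 -> legal
(1,5): flips 1 -> legal
(2,0): no bracket -> illegal
(2,1): flips 1 -> legal
(2,5): no bracket -> illegal
(3,0): flips 2 -> legal
(3,5): no bracket -> illegal
(4,0): no bracket -> illegal
(4,1): no bracket -> illegal
(4,2): no bracket -> illegal
B mobility = 7
-- W to move --
(2,5): no bracket -> illegal
(3,5): flips 2 -> legal
(3,6): no bracket -> illegal
(4,2): flips 1 -> legal
(4,6): no bracket -> illegal
(5,2): no bracket -> illegal
(5,3): flips 2 -> legal
(5,4): flips 3 -> legal
(5,5): flips 2 -> legal
(5,6): flips 2 -> legal
W mobility = 6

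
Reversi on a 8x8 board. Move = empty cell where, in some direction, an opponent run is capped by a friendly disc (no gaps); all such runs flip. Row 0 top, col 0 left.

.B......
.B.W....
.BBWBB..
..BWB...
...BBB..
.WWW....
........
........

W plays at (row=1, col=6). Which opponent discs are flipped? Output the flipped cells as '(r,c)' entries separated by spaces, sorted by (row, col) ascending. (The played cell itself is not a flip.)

Dir NW: first cell '.' (not opp) -> no flip
Dir N: first cell '.' (not opp) -> no flip
Dir NE: first cell '.' (not opp) -> no flip
Dir W: first cell '.' (not opp) -> no flip
Dir E: first cell '.' (not opp) -> no flip
Dir SW: opp run (2,5) (3,4) (4,3) capped by W -> flip
Dir S: first cell '.' (not opp) -> no flip
Dir SE: first cell '.' (not opp) -> no flip

Answer: (2,5) (3,4) (4,3)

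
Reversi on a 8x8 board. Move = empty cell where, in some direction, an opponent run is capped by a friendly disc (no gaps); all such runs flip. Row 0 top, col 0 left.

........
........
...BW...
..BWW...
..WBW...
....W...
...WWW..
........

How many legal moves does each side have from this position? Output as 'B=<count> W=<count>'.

Answer: B=6 W=7

Derivation:
-- B to move --
(1,3): no bracket -> illegal
(1,4): no bracket -> illegal
(1,5): no bracket -> illegal
(2,2): no bracket -> illegal
(2,5): flips 2 -> legal
(3,1): no bracket -> illegal
(3,5): flips 2 -> legal
(4,1): flips 1 -> legal
(4,5): flips 2 -> legal
(5,1): no bracket -> illegal
(5,2): flips 1 -> legal
(5,3): no bracket -> illegal
(5,5): no bracket -> illegal
(5,6): no bracket -> illegal
(6,2): no bracket -> illegal
(6,6): no bracket -> illegal
(7,2): no bracket -> illegal
(7,3): no bracket -> illegal
(7,4): no bracket -> illegal
(7,5): no bracket -> illegal
(7,6): flips 2 -> legal
B mobility = 6
-- W to move --
(1,2): flips 1 -> legal
(1,3): flips 1 -> legal
(1,4): no bracket -> illegal
(2,1): flips 2 -> legal
(2,2): flips 2 -> legal
(3,1): flips 1 -> legal
(4,1): no bracket -> illegal
(5,2): flips 1 -> legal
(5,3): flips 1 -> legal
W mobility = 7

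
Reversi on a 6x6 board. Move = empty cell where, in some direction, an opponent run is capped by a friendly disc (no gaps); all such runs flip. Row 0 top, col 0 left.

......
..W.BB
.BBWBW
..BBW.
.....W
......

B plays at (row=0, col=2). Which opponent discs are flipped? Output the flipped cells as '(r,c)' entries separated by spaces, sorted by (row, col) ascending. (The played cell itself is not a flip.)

Dir NW: edge -> no flip
Dir N: edge -> no flip
Dir NE: edge -> no flip
Dir W: first cell '.' (not opp) -> no flip
Dir E: first cell '.' (not opp) -> no flip
Dir SW: first cell '.' (not opp) -> no flip
Dir S: opp run (1,2) capped by B -> flip
Dir SE: first cell '.' (not opp) -> no flip

Answer: (1,2)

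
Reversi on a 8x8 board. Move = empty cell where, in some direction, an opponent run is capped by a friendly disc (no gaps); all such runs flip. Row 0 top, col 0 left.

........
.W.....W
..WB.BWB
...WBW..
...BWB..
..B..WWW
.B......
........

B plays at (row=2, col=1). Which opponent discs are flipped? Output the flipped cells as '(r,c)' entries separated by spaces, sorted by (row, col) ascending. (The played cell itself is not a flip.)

Answer: (2,2)

Derivation:
Dir NW: first cell '.' (not opp) -> no flip
Dir N: opp run (1,1), next='.' -> no flip
Dir NE: first cell '.' (not opp) -> no flip
Dir W: first cell '.' (not opp) -> no flip
Dir E: opp run (2,2) capped by B -> flip
Dir SW: first cell '.' (not opp) -> no flip
Dir S: first cell '.' (not opp) -> no flip
Dir SE: first cell '.' (not opp) -> no flip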